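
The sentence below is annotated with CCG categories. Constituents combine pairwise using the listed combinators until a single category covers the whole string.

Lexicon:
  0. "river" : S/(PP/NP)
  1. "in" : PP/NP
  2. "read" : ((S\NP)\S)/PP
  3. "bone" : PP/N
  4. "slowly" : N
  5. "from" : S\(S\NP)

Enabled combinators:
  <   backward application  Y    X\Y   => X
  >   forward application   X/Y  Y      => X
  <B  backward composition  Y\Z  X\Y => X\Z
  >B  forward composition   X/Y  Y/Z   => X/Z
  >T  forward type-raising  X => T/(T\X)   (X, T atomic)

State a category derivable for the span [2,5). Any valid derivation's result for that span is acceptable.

[0,6] S   <
  [0,5] S\NP   <
    [0,2] S   >
      [0,1] "river" : S/(PP/NP)
      [1,2] "in" : PP/NP
    [2,5] (S\NP)\S   >
      [2,3] "read" : ((S\NP)\S)/PP
      [3,5] PP   >
        [3,4] "bone" : PP/N
        [4,5] "slowly" : N
  [5,6] "from" : S\(S\NP)

(S\NP)\S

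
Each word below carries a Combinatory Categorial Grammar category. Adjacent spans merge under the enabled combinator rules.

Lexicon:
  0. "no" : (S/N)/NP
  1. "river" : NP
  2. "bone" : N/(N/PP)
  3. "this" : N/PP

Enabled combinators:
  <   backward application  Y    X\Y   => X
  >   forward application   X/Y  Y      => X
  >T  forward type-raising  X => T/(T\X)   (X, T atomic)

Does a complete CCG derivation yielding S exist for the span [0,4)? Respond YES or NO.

[0,4] S   >
  [0,2] S/N   >
    [0,1] "no" : (S/N)/NP
    [1,2] "river" : NP
  [2,4] N   >
    [2,3] "bone" : N/(N/PP)
    [3,4] "this" : N/PP

YES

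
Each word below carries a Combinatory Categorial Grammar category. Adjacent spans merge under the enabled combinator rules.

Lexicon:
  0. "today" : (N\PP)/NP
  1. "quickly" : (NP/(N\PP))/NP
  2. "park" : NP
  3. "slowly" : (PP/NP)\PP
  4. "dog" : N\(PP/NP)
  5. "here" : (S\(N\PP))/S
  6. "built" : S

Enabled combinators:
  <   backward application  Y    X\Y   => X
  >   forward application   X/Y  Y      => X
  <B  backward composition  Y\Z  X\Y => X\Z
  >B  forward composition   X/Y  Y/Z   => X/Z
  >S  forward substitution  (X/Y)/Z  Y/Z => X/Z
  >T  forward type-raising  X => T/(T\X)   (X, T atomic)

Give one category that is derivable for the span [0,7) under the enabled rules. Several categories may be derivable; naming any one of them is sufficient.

S

[0,7] S   <
  [0,5] N\PP   >
    [0,1] "today" : (N\PP)/NP
    [1,5] NP   >
      [1,3] NP/(N\PP)   >
        [1,2] "quickly" : (NP/(N\PP))/NP
        [2,3] "park" : NP
      [3,5] N\PP   <B
        [3,4] "slowly" : (PP/NP)\PP
        [4,5] "dog" : N\(PP/NP)
  [5,7] S\(N\PP)   >
    [5,6] "here" : (S\(N\PP))/S
    [6,7] "built" : S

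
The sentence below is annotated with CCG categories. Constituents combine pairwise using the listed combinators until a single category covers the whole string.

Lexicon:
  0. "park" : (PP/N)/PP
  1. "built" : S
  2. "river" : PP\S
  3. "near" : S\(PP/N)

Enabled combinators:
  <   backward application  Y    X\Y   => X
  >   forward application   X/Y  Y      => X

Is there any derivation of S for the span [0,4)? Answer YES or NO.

[0,4] S   <
  [0,3] PP/N   >
    [0,1] "park" : (PP/N)/PP
    [1,3] PP   <
      [1,2] "built" : S
      [2,3] "river" : PP\S
  [3,4] "near" : S\(PP/N)

YES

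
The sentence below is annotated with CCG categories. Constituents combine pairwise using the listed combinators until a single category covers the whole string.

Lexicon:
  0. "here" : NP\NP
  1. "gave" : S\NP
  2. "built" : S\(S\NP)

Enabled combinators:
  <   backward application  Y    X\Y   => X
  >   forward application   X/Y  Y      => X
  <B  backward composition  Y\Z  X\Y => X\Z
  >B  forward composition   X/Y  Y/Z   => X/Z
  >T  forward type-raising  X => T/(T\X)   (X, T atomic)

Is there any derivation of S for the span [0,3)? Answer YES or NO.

YES

[0,3] S   <
  [0,2] S\NP   <B
    [0,1] "here" : NP\NP
    [1,2] "gave" : S\NP
  [2,3] "built" : S\(S\NP)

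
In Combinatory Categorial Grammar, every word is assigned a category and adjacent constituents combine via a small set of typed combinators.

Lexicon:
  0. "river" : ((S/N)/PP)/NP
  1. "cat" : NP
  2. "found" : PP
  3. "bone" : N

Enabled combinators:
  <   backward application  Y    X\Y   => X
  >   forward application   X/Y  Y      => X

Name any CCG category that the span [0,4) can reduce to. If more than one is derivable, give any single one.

S

[0,4] S   >
  [0,3] S/N   >
    [0,2] (S/N)/PP   >
      [0,1] "river" : ((S/N)/PP)/NP
      [1,2] "cat" : NP
    [2,3] "found" : PP
  [3,4] "bone" : N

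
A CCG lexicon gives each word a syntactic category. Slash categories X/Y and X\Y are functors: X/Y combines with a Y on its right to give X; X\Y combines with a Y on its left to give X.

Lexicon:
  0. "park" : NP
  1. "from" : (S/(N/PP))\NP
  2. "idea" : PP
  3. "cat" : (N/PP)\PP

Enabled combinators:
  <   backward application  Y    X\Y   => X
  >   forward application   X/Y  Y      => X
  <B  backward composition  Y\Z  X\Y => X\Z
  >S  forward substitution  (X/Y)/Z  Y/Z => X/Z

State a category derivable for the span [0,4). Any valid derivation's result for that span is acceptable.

S

[0,4] S   >
  [0,2] S/(N/PP)   <
    [0,1] "park" : NP
    [1,2] "from" : (S/(N/PP))\NP
  [2,4] N/PP   <
    [2,3] "idea" : PP
    [3,4] "cat" : (N/PP)\PP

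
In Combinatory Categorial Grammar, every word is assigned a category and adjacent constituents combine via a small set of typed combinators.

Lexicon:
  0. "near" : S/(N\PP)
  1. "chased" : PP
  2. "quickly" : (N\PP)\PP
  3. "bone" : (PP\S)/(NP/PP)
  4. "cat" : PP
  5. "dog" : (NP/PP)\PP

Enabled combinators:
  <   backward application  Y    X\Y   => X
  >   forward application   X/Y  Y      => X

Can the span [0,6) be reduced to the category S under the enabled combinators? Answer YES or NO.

NO

S/(N\PP) PP (N\PP)\PP (PP\S)/(NP/PP) PP (NP/PP)\PP
CKY chart[0,6] = {PP}; S ∉ chart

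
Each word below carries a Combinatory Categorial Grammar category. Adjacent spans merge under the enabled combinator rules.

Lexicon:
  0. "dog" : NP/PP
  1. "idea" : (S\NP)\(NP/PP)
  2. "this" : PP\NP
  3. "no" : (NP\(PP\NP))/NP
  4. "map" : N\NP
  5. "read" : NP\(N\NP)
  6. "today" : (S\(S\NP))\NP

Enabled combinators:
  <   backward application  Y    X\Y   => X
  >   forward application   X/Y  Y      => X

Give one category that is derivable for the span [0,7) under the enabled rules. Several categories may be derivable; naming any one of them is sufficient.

S

[0,7] S   <
  [0,2] S\NP   <
    [0,1] "dog" : NP/PP
    [1,2] "idea" : (S\NP)\(NP/PP)
  [2,7] S\(S\NP)   <
    [2,6] NP   <
      [2,3] "this" : PP\NP
      [3,6] NP\(PP\NP)   >
        [3,4] "no" : (NP\(PP\NP))/NP
        [4,6] NP   <
          [4,5] "map" : N\NP
          [5,6] "read" : NP\(N\NP)
    [6,7] "today" : (S\(S\NP))\NP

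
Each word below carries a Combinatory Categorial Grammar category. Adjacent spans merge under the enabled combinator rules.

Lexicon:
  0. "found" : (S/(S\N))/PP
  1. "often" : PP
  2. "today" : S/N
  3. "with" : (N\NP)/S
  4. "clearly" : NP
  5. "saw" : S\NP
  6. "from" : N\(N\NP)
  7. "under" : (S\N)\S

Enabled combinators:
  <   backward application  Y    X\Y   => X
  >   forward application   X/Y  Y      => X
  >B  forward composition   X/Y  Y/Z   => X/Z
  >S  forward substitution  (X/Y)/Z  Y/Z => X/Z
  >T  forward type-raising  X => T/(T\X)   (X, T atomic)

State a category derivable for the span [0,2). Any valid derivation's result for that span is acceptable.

S/(S\N)

[0,8] S   >
  [0,2] S/(S\N)   >
    [0,1] "found" : (S/(S\N))/PP
    [1,2] "often" : PP
  [2,8] S\N   <
    [2,7] S   >
      [2,3] "today" : S/N
      [3,7] N   <
        [3,6] N\NP   >
          [3,4] "with" : (N\NP)/S
          [4,6] S   >
            [4,5] S/(S\NP)   >T
              [4,5] "clearly" : NP
            [5,6] "saw" : S\NP
        [6,7] "from" : N\(N\NP)
    [7,8] "under" : (S\N)\S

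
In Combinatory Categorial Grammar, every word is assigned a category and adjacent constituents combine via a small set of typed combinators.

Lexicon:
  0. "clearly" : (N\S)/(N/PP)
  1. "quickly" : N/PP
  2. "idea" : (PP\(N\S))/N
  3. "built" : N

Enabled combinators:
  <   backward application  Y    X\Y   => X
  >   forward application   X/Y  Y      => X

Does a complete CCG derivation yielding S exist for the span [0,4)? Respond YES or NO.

NO

(N\S)/(N/PP) N/PP (PP\(N\S))/N N
CKY chart[0,4] = {PP}; S ∉ chart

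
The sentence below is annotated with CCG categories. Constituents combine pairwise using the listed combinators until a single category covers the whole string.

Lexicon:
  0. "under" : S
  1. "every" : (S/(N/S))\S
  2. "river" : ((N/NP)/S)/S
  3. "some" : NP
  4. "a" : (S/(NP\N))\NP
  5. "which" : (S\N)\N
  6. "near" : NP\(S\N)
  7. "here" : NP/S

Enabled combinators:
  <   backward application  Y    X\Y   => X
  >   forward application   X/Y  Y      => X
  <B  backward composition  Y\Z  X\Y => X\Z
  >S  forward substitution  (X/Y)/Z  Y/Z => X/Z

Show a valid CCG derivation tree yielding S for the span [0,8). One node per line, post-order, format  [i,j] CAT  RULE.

[0,8] S   >
  [0,2] S/(N/S)   <
    [0,1] "under" : S
    [1,2] "every" : (S/(N/S))\S
  [2,8] N/S   >S
    [2,7] (N/NP)/S   >
      [2,3] "river" : ((N/NP)/S)/S
      [3,7] S   >
        [3,5] S/(NP\N)   <
          [3,4] "some" : NP
          [4,5] "a" : (S/(NP\N))\NP
        [5,7] NP\N   <B
          [5,6] "which" : (S\N)\N
          [6,7] "near" : NP\(S\N)
    [7,8] "here" : NP/S

[0,1] S  lex  "under"
[1,2] (S/(N/S))\S  lex  "every"
[0,2] S/(N/S)  <  k=1
[2,3] ((N/NP)/S)/S  lex  "river"
[3,4] NP  lex  "some"
[4,5] (S/(NP\N))\NP  lex  "a"
[3,5] S/(NP\N)  <  k=4
[5,6] (S\N)\N  lex  "which"
[6,7] NP\(S\N)  lex  "near"
[5,7] NP\N  <B  k=6
[3,7] S  >  k=5
[2,7] (N/NP)/S  >  k=3
[7,8] NP/S  lex  "here"
[2,8] N/S  >S  k=7
[0,8] S  >  k=2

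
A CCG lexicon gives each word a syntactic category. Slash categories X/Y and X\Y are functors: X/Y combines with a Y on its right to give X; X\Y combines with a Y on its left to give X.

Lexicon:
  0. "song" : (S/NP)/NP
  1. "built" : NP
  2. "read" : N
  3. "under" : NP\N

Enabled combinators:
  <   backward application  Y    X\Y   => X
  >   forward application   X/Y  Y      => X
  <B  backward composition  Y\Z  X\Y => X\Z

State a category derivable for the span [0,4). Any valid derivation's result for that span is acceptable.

[0,4] S   >
  [0,2] S/NP   >
    [0,1] "song" : (S/NP)/NP
    [1,2] "built" : NP
  [2,4] NP   <
    [2,3] "read" : N
    [3,4] "under" : NP\N

S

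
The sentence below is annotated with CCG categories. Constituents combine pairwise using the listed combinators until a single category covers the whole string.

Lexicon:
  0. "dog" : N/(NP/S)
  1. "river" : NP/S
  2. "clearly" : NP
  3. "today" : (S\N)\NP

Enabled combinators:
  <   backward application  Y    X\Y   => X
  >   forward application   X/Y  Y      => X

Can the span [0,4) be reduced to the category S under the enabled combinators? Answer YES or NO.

YES

[0,4] S   <
  [0,2] N   >
    [0,1] "dog" : N/(NP/S)
    [1,2] "river" : NP/S
  [2,4] S\N   <
    [2,3] "clearly" : NP
    [3,4] "today" : (S\N)\NP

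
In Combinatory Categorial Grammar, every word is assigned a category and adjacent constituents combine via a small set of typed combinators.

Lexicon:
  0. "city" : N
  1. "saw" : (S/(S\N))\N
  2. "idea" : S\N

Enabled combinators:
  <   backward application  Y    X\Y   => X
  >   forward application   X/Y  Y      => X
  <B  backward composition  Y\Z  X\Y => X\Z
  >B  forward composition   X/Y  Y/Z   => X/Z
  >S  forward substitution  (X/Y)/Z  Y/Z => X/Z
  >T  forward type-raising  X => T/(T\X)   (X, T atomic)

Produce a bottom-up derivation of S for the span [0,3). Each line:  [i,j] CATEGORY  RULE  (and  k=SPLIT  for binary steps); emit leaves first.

[0,1] N  lex  "city"
[1,2] (S/(S\N))\N  lex  "saw"
[0,2] S/(S\N)  <  k=1
[2,3] S\N  lex  "idea"
[0,3] S  >  k=2

[0,3] S   >
  [0,2] S/(S\N)   <
    [0,1] "city" : N
    [1,2] "saw" : (S/(S\N))\N
  [2,3] "idea" : S\N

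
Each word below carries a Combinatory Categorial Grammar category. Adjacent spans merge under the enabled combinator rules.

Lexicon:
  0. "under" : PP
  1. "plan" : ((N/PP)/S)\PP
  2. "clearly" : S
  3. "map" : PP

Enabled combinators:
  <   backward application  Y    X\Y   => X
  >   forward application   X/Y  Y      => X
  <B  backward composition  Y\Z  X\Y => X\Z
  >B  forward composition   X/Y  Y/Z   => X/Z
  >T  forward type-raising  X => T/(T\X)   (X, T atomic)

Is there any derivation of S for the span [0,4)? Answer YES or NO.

NO

PP ((N/PP)/S)\PP S PP
CKY chart[0,4] = {N, N/(N\N), N/(PP\PP), NP/(NP\N), PP/(PP\N), S/(S\N)}; S ∉ chart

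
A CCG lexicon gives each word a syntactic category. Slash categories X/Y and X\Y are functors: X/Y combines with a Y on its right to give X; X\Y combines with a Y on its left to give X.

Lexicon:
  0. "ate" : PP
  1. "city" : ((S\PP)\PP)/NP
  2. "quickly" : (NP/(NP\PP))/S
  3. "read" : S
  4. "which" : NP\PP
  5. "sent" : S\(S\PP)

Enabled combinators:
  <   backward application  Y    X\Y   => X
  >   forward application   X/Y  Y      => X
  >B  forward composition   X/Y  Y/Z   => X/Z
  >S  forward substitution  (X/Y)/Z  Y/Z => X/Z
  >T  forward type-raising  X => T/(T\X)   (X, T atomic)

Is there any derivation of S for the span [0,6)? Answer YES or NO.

[0,6] S   <
  [0,5] S\PP   <
    [0,1] "ate" : PP
    [1,5] (S\PP)\PP   >
      [1,2] "city" : ((S\PP)\PP)/NP
      [2,5] NP   >
        [2,4] NP/(NP\PP)   >
          [2,3] "quickly" : (NP/(NP\PP))/S
          [3,4] "read" : S
        [4,5] "which" : NP\PP
  [5,6] "sent" : S\(S\PP)

YES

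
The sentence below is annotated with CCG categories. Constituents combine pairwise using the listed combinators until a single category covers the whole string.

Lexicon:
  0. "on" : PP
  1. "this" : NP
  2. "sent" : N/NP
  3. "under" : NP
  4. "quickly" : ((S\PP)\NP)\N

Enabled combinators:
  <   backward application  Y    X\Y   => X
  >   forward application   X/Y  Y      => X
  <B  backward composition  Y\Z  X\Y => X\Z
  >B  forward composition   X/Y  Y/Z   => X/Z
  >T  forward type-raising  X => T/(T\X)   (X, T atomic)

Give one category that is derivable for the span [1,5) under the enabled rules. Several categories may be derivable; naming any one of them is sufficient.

S\PP

[0,5] S   >
  [0,1] S/(S\PP)   >T
    [0,1] "on" : PP
  [1,5] S\PP   <
    [1,2] "this" : NP
    [2,5] (S\PP)\NP   <
      [2,4] N   >
        [2,3] "sent" : N/NP
        [3,4] "under" : NP
      [4,5] "quickly" : ((S\PP)\NP)\N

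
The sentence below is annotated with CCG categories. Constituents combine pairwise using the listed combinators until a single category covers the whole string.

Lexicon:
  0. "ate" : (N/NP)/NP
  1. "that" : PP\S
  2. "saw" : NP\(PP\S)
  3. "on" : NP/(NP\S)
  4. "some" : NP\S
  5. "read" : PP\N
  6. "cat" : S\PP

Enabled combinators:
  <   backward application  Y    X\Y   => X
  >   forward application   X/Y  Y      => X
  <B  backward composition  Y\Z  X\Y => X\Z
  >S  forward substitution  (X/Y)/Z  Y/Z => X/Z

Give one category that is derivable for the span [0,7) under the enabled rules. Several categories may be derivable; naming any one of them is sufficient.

[0,7] S   <
  [0,5] N   >
    [0,3] N/NP   >
      [0,1] "ate" : (N/NP)/NP
      [1,3] NP   <
        [1,2] "that" : PP\S
        [2,3] "saw" : NP\(PP\S)
    [3,5] NP   >
      [3,4] "on" : NP/(NP\S)
      [4,5] "some" : NP\S
  [5,7] S\N   <B
    [5,6] "read" : PP\N
    [6,7] "cat" : S\PP

S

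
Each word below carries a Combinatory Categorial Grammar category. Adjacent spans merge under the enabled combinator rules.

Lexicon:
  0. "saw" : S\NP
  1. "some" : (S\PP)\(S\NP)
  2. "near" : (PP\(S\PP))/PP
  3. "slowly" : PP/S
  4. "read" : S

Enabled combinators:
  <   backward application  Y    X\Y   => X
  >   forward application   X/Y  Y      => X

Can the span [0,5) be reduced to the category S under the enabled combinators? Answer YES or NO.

S\NP (S\PP)\(S\NP) (PP\(S\PP))/PP PP/S S
CKY chart[0,5] = {PP}; S ∉ chart

NO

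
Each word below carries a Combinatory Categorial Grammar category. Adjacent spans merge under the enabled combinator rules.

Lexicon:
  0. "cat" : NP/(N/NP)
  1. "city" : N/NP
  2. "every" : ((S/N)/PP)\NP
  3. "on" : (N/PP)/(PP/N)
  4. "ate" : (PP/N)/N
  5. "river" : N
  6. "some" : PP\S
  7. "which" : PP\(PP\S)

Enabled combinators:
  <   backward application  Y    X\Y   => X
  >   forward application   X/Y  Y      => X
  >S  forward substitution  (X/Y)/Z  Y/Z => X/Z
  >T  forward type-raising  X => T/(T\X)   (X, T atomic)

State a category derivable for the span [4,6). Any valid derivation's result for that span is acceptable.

PP/N

[0,8] S   >
  [0,6] S/PP   >S
    [0,3] (S/N)/PP   <
      [0,2] NP   >
        [0,1] "cat" : NP/(N/NP)
        [1,2] "city" : N/NP
      [2,3] "every" : ((S/N)/PP)\NP
    [3,6] N/PP   >
      [3,4] "on" : (N/PP)/(PP/N)
      [4,6] PP/N   >
        [4,5] "ate" : (PP/N)/N
        [5,6] "river" : N
  [6,8] PP   <
    [6,7] "some" : PP\S
    [7,8] "which" : PP\(PP\S)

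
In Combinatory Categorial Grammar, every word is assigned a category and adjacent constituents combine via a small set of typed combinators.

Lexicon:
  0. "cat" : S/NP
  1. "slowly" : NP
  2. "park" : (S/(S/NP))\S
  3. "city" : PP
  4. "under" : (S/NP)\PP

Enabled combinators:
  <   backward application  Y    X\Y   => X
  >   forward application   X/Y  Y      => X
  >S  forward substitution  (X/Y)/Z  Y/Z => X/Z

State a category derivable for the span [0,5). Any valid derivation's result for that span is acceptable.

[0,5] S   >
  [0,3] S/(S/NP)   <
    [0,2] S   >
      [0,1] "cat" : S/NP
      [1,2] "slowly" : NP
    [2,3] "park" : (S/(S/NP))\S
  [3,5] S/NP   <
    [3,4] "city" : PP
    [4,5] "under" : (S/NP)\PP

S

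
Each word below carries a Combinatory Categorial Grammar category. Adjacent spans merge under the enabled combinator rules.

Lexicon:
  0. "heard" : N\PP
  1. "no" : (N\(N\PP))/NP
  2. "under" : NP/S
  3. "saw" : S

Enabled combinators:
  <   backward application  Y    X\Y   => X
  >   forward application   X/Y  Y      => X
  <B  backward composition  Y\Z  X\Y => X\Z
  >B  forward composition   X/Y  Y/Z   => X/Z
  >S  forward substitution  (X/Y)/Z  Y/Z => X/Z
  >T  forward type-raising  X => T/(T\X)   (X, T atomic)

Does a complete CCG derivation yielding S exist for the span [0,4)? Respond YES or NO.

N\PP (N\(N\PP))/NP NP/S S
CKY chart[0,4] = {N, N/(N\N), NP/(NP\N), PP/(PP\N), S/(S\N)}; S ∉ chart

NO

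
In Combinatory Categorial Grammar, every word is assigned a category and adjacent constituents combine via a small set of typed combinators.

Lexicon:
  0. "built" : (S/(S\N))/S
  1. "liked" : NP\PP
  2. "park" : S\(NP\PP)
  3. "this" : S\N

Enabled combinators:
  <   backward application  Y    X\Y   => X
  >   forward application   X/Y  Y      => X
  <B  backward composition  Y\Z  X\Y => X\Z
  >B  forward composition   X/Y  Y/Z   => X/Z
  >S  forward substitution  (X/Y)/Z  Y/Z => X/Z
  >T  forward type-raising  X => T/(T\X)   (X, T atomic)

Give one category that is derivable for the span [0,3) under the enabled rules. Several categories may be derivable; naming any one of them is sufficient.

S/(S\N)

[0,4] S   >
  [0,3] S/(S\N)   >
    [0,1] "built" : (S/(S\N))/S
    [1,3] S   <
      [1,2] "liked" : NP\PP
      [2,3] "park" : S\(NP\PP)
  [3,4] "this" : S\N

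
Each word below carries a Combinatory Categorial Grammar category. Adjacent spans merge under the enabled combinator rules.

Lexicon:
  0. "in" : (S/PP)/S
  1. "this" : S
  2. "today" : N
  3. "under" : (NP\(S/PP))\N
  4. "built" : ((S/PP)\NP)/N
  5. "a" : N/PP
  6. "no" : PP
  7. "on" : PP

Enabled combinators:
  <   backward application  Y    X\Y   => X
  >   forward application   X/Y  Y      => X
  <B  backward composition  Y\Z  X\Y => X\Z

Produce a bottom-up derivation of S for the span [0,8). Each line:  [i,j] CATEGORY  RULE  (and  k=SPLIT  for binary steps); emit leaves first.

[0,8] S   >
  [0,7] S/PP   <
    [0,4] NP   <
      [0,2] S/PP   >
        [0,1] "in" : (S/PP)/S
        [1,2] "this" : S
      [2,4] NP\(S/PP)   <
        [2,3] "today" : N
        [3,4] "under" : (NP\(S/PP))\N
    [4,7] (S/PP)\NP   >
      [4,5] "built" : ((S/PP)\NP)/N
      [5,7] N   >
        [5,6] "a" : N/PP
        [6,7] "no" : PP
  [7,8] "on" : PP

[0,1] (S/PP)/S  lex  "in"
[1,2] S  lex  "this"
[0,2] S/PP  >  k=1
[2,3] N  lex  "today"
[3,4] (NP\(S/PP))\N  lex  "under"
[2,4] NP\(S/PP)  <  k=3
[0,4] NP  <  k=2
[4,5] ((S/PP)\NP)/N  lex  "built"
[5,6] N/PP  lex  "a"
[6,7] PP  lex  "no"
[5,7] N  >  k=6
[4,7] (S/PP)\NP  >  k=5
[0,7] S/PP  <  k=4
[7,8] PP  lex  "on"
[0,8] S  >  k=7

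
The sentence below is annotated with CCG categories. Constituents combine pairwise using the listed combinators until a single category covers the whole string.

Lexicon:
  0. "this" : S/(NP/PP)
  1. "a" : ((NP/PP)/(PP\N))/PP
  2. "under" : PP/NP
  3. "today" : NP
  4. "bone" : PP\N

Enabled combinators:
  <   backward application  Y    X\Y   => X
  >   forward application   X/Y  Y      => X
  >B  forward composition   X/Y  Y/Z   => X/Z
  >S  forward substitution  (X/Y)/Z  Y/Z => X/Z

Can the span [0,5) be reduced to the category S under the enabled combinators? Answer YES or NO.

[0,5] S   >
  [0,1] "this" : S/(NP/PP)
  [1,5] NP/PP   >
    [1,4] (NP/PP)/(PP\N)   >
      [1,2] "a" : ((NP/PP)/(PP\N))/PP
      [2,4] PP   >
        [2,3] "under" : PP/NP
        [3,4] "today" : NP
    [4,5] "bone" : PP\N

YES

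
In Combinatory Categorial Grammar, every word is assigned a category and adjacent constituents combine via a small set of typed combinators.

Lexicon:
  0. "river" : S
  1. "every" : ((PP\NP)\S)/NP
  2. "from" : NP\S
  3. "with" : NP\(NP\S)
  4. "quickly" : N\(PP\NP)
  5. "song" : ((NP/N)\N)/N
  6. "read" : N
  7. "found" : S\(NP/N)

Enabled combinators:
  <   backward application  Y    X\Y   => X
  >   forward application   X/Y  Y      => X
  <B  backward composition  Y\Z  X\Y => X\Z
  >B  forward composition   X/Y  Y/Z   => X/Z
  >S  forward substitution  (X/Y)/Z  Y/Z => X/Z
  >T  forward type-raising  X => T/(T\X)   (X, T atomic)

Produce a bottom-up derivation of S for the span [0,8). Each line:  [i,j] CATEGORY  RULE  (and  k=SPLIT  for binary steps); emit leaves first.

[0,8] S   <
  [0,5] N   >
    [0,1] N/(N\S)   >T
      [0,1] "river" : S
    [1,5] N\S   <B
      [1,4] (PP\NP)\S   >
        [1,2] "every" : ((PP\NP)\S)/NP
        [2,4] NP   <
          [2,3] "from" : NP\S
          [3,4] "with" : NP\(NP\S)
      [4,5] "quickly" : N\(PP\NP)
  [5,8] S\N   <B
    [5,7] (NP/N)\N   >
      [5,6] "song" : ((NP/N)\N)/N
      [6,7] "read" : N
    [7,8] "found" : S\(NP/N)

[0,1] S  lex  "river"
[0,1] N/(N\S)  >T
[1,2] ((PP\NP)\S)/NP  lex  "every"
[2,3] NP\S  lex  "from"
[3,4] NP\(NP\S)  lex  "with"
[2,4] NP  <  k=3
[1,4] (PP\NP)\S  >  k=2
[4,5] N\(PP\NP)  lex  "quickly"
[1,5] N\S  <B  k=4
[0,5] N  >  k=1
[5,6] ((NP/N)\N)/N  lex  "song"
[6,7] N  lex  "read"
[5,7] (NP/N)\N  >  k=6
[7,8] S\(NP/N)  lex  "found"
[5,8] S\N  <B  k=7
[0,8] S  <  k=5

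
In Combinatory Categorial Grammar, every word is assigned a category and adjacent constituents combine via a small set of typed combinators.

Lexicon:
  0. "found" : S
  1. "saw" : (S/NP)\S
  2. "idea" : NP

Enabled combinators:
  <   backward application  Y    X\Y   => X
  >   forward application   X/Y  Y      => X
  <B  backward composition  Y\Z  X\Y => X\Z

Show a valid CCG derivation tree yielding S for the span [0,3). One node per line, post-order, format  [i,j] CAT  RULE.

[0,3] S   >
  [0,2] S/NP   <
    [0,1] "found" : S
    [1,2] "saw" : (S/NP)\S
  [2,3] "idea" : NP

[0,1] S  lex  "found"
[1,2] (S/NP)\S  lex  "saw"
[0,2] S/NP  <  k=1
[2,3] NP  lex  "idea"
[0,3] S  >  k=2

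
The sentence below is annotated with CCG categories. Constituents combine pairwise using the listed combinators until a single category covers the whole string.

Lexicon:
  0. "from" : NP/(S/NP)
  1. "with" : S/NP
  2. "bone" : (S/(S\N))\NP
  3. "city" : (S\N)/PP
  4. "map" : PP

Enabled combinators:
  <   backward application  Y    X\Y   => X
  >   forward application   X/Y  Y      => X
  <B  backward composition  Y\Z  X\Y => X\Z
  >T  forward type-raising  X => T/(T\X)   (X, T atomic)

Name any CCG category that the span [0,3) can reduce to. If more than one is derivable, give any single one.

[0,5] S   >
  [0,3] S/(S\N)   <
    [0,2] NP   >
      [0,1] "from" : NP/(S/NP)
      [1,2] "with" : S/NP
    [2,3] "bone" : (S/(S\N))\NP
  [3,5] S\N   >
    [3,4] "city" : (S\N)/PP
    [4,5] "map" : PP

S/(S\N)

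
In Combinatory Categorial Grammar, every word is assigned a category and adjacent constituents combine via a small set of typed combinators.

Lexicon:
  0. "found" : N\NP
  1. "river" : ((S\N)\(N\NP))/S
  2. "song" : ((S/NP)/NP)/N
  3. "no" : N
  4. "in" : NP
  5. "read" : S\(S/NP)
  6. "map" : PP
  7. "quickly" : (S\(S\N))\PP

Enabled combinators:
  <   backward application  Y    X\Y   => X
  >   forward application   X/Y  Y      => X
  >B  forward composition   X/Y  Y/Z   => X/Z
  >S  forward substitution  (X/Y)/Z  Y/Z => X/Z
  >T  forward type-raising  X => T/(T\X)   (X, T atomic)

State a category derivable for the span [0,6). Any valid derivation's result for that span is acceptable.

[0,8] S   <
  [0,6] S\N   <
    [0,1] "found" : N\NP
    [1,6] (S\N)\(N\NP)   >
      [1,2] "river" : ((S\N)\(N\NP))/S
      [2,6] S   <
        [2,5] S/NP   >
          [2,4] (S/NP)/NP   >
            [2,3] "song" : ((S/NP)/NP)/N
            [3,4] "no" : N
          [4,5] "in" : NP
        [5,6] "read" : S\(S/NP)
  [6,8] S\(S\N)   <
    [6,7] "map" : PP
    [7,8] "quickly" : (S\(S\N))\PP

S\N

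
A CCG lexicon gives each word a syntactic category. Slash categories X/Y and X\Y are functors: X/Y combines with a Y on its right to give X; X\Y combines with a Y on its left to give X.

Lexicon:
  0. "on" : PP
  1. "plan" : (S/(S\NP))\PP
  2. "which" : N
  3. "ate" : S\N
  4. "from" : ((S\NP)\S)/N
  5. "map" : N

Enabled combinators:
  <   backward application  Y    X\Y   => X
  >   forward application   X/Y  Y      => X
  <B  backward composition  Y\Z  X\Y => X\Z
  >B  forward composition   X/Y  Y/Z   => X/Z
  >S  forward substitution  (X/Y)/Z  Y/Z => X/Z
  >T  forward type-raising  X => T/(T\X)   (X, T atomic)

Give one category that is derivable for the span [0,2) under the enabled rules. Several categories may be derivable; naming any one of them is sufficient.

S/(S\NP)

[0,6] S   >
  [0,2] S/(S\NP)   <
    [0,1] "on" : PP
    [1,2] "plan" : (S/(S\NP))\PP
  [2,6] S\NP   <
    [2,4] S   >
      [2,3] S/(S\N)   >T
        [2,3] "which" : N
      [3,4] "ate" : S\N
    [4,6] (S\NP)\S   >
      [4,5] "from" : ((S\NP)\S)/N
      [5,6] "map" : N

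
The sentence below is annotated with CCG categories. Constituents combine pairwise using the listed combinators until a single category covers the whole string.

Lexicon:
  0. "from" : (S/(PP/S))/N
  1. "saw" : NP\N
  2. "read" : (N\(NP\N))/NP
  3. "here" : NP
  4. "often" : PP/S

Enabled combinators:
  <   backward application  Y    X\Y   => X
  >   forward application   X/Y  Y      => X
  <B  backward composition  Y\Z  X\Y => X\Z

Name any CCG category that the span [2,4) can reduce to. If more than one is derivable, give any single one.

N\(NP\N)

[0,5] S   >
  [0,4] S/(PP/S)   >
    [0,1] "from" : (S/(PP/S))/N
    [1,4] N   <
      [1,2] "saw" : NP\N
      [2,4] N\(NP\N)   >
        [2,3] "read" : (N\(NP\N))/NP
        [3,4] "here" : NP
  [4,5] "often" : PP/S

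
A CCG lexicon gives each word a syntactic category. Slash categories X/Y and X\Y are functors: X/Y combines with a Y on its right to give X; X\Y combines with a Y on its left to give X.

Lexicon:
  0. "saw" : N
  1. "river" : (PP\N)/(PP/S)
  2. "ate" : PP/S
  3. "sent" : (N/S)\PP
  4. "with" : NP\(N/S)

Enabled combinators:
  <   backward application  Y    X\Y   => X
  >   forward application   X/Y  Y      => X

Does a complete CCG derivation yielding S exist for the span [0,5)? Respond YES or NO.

N (PP\N)/(PP/S) PP/S (N/S)\PP NP\(N/S)
CKY chart[0,5] = {NP}; S ∉ chart

NO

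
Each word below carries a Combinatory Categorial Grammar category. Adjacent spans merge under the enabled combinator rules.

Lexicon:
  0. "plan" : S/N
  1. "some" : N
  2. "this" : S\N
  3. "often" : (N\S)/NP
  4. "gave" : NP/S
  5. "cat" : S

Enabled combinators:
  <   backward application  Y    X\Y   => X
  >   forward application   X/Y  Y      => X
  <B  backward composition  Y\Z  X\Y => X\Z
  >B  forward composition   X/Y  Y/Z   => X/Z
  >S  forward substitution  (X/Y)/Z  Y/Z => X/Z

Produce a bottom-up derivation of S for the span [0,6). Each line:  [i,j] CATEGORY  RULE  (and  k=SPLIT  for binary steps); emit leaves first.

[0,6] S   >
  [0,1] "plan" : S/N
  [1,6] N   <
    [1,3] S   <
      [1,2] "some" : N
      [2,3] "this" : S\N
    [3,6] N\S   >
      [3,4] "often" : (N\S)/NP
      [4,6] NP   >
        [4,5] "gave" : NP/S
        [5,6] "cat" : S

[0,1] S/N  lex  "plan"
[1,2] N  lex  "some"
[2,3] S\N  lex  "this"
[1,3] S  <  k=2
[3,4] (N\S)/NP  lex  "often"
[4,5] NP/S  lex  "gave"
[5,6] S  lex  "cat"
[4,6] NP  >  k=5
[3,6] N\S  >  k=4
[1,6] N  <  k=3
[0,6] S  >  k=1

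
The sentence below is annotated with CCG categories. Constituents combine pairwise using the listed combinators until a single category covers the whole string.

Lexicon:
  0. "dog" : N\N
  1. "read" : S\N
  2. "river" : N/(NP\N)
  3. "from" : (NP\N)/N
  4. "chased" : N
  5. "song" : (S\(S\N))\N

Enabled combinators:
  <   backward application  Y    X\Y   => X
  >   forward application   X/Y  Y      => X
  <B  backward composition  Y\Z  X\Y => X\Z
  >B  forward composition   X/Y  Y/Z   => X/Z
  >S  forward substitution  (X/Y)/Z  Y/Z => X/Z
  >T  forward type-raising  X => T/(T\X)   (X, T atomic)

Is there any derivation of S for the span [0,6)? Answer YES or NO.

YES

[0,6] S   <
  [0,2] S\N   <B
    [0,1] "dog" : N\N
    [1,2] "read" : S\N
  [2,6] S\(S\N)   <
    [2,5] N   >
      [2,3] "river" : N/(NP\N)
      [3,5] NP\N   >
        [3,4] "from" : (NP\N)/N
        [4,5] "chased" : N
    [5,6] "song" : (S\(S\N))\N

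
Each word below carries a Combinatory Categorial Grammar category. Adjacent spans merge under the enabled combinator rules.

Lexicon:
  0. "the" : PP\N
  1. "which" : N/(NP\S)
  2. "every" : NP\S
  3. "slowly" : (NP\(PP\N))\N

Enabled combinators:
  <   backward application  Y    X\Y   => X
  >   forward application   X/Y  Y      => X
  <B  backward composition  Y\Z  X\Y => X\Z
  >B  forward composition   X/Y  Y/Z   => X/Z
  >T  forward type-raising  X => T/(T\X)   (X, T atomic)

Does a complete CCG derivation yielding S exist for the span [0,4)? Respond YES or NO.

NO

PP\N N/(NP\S) NP\S (NP\(PP\N))\N
CKY chart[0,4] = {N/(N\NP), NP, NP/(NP\NP), PP/(PP\NP), S/(S\NP)}; S ∉ chart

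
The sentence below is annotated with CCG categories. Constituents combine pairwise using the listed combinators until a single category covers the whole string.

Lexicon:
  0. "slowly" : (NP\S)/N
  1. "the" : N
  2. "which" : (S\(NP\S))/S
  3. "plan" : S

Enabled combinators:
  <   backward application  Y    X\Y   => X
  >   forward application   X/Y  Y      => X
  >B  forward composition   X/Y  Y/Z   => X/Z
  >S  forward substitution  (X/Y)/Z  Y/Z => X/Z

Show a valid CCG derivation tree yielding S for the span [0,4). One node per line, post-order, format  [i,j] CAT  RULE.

[0,1] (NP\S)/N  lex  "slowly"
[1,2] N  lex  "the"
[0,2] NP\S  >  k=1
[2,3] (S\(NP\S))/S  lex  "which"
[3,4] S  lex  "plan"
[2,4] S\(NP\S)  >  k=3
[0,4] S  <  k=2

[0,4] S   <
  [0,2] NP\S   >
    [0,1] "slowly" : (NP\S)/N
    [1,2] "the" : N
  [2,4] S\(NP\S)   >
    [2,3] "which" : (S\(NP\S))/S
    [3,4] "plan" : S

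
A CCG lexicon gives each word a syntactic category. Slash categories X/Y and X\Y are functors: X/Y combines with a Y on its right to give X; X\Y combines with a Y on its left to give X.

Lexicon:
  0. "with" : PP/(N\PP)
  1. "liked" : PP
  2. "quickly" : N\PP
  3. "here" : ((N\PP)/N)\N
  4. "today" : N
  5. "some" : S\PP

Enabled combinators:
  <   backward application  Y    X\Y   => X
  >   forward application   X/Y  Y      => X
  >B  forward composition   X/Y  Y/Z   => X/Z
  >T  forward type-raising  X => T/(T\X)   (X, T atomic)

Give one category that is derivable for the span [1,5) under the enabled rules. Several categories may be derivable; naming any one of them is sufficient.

[0,6] S   <
  [0,5] PP   >
    [0,1] "with" : PP/(N\PP)
    [1,5] N\PP   >
      [1,4] (N\PP)/N   <
        [1,3] N   <
          [1,2] "liked" : PP
          [2,3] "quickly" : N\PP
        [3,4] "here" : ((N\PP)/N)\N
      [4,5] "today" : N
  [5,6] "some" : S\PP

N\PP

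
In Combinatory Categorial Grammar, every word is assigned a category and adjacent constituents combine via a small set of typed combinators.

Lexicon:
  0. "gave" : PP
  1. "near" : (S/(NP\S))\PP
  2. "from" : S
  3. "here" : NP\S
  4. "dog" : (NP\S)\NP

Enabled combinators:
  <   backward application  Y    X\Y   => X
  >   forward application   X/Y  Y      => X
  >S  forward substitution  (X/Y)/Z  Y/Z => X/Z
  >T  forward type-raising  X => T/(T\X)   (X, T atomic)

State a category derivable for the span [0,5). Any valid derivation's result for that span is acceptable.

S

[0,5] S   >
  [0,2] S/(NP\S)   <
    [0,1] "gave" : PP
    [1,2] "near" : (S/(NP\S))\PP
  [2,5] NP\S   <
    [2,4] NP   <
      [2,3] "from" : S
      [3,4] "here" : NP\S
    [4,5] "dog" : (NP\S)\NP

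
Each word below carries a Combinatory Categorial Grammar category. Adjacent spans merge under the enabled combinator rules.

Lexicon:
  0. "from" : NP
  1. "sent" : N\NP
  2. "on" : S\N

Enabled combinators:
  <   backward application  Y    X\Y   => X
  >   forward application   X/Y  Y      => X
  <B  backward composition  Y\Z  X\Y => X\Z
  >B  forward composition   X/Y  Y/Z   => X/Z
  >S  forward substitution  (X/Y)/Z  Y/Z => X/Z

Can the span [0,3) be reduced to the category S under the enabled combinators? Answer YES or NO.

YES

[0,3] S   <
  [0,2] N   <
    [0,1] "from" : NP
    [1,2] "sent" : N\NP
  [2,3] "on" : S\N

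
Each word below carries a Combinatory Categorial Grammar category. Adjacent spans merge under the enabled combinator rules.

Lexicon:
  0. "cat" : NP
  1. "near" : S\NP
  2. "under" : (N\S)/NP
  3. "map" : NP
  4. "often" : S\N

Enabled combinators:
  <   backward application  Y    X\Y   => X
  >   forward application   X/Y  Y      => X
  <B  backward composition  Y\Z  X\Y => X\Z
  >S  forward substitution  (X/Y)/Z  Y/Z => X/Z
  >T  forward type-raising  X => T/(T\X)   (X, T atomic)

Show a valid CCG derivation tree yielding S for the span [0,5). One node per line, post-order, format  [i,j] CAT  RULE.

[0,5] S   <
  [0,1] "cat" : NP
  [1,5] S\NP   <B
    [1,4] N\NP   <B
      [1,2] "near" : S\NP
      [2,4] N\S   >
        [2,3] "under" : (N\S)/NP
        [3,4] "map" : NP
    [4,5] "often" : S\N

[0,1] NP  lex  "cat"
[1,2] S\NP  lex  "near"
[2,3] (N\S)/NP  lex  "under"
[3,4] NP  lex  "map"
[2,4] N\S  >  k=3
[1,4] N\NP  <B  k=2
[4,5] S\N  lex  "often"
[1,5] S\NP  <B  k=4
[0,5] S  <  k=1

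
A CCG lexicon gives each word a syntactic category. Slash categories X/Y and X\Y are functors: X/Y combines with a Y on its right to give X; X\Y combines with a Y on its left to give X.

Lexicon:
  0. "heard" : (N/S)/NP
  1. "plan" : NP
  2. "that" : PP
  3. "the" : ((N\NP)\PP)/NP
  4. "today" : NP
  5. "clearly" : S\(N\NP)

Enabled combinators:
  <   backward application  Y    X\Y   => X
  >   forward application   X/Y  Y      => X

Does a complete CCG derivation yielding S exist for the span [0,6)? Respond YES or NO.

(N/S)/NP NP PP ((N\NP)\PP)/NP NP S\(N\NP)
CKY chart[0,6] = {N}; S ∉ chart

NO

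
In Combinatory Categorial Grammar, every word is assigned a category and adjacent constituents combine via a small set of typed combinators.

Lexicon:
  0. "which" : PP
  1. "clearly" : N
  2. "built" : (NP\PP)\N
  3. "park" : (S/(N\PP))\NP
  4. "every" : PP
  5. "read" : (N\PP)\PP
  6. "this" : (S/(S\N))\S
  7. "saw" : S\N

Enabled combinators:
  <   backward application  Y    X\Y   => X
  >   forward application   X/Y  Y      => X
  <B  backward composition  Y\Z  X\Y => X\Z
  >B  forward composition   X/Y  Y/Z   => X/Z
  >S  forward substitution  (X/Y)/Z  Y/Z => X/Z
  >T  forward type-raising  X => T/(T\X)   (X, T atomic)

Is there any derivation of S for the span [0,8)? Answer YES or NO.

YES

[0,8] S   >
  [0,7] S/(S\N)   <
    [0,6] S   >
      [0,4] S/(N\PP)   <
        [0,3] NP   <
          [0,1] "which" : PP
          [1,3] NP\PP   <
            [1,2] "clearly" : N
            [2,3] "built" : (NP\PP)\N
        [3,4] "park" : (S/(N\PP))\NP
      [4,6] N\PP   <
        [4,5] "every" : PP
        [5,6] "read" : (N\PP)\PP
    [6,7] "this" : (S/(S\N))\S
  [7,8] "saw" : S\N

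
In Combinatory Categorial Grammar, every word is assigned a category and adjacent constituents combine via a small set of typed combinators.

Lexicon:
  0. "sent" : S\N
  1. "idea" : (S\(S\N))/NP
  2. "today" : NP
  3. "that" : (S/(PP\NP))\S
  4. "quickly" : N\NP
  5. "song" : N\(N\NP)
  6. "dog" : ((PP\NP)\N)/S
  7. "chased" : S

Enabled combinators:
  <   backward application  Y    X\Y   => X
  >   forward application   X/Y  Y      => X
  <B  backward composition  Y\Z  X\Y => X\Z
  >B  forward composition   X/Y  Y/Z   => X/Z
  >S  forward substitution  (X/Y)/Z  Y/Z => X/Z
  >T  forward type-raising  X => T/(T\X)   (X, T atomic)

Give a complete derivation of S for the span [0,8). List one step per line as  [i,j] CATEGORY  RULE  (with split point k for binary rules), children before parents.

[0,1] S\N  lex  "sent"
[1,2] (S\(S\N))/NP  lex  "idea"
[2,3] NP  lex  "today"
[1,3] S\(S\N)  >  k=2
[0,3] S  <  k=1
[3,4] (S/(PP\NP))\S  lex  "that"
[0,4] S/(PP\NP)  <  k=3
[4,5] N\NP  lex  "quickly"
[5,6] N\(N\NP)  lex  "song"
[4,6] N  <  k=5
[6,7] ((PP\NP)\N)/S  lex  "dog"
[7,8] S  lex  "chased"
[6,8] (PP\NP)\N  >  k=7
[4,8] PP\NP  <  k=6
[0,8] S  >  k=4

[0,8] S   >
  [0,4] S/(PP\NP)   <
    [0,3] S   <
      [0,1] "sent" : S\N
      [1,3] S\(S\N)   >
        [1,2] "idea" : (S\(S\N))/NP
        [2,3] "today" : NP
    [3,4] "that" : (S/(PP\NP))\S
  [4,8] PP\NP   <
    [4,6] N   <
      [4,5] "quickly" : N\NP
      [5,6] "song" : N\(N\NP)
    [6,8] (PP\NP)\N   >
      [6,7] "dog" : ((PP\NP)\N)/S
      [7,8] "chased" : S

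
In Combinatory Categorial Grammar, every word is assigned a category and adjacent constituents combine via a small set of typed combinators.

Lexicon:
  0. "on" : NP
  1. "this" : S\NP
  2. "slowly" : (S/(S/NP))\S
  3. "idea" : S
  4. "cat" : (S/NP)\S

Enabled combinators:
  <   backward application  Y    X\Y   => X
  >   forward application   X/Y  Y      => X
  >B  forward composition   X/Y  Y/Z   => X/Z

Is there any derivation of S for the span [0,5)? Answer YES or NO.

YES

[0,5] S   >
  [0,3] S/(S/NP)   <
    [0,2] S   <
      [0,1] "on" : NP
      [1,2] "this" : S\NP
    [2,3] "slowly" : (S/(S/NP))\S
  [3,5] S/NP   <
    [3,4] "idea" : S
    [4,5] "cat" : (S/NP)\S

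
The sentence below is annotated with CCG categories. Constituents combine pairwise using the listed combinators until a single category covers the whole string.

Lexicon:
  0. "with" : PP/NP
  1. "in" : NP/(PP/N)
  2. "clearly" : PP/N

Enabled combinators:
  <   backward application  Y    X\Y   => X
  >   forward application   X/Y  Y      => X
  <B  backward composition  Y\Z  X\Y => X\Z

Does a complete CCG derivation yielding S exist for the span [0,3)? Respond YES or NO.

NO

PP/NP NP/(PP/N) PP/N
CKY chart[0,3] = {PP}; S ∉ chart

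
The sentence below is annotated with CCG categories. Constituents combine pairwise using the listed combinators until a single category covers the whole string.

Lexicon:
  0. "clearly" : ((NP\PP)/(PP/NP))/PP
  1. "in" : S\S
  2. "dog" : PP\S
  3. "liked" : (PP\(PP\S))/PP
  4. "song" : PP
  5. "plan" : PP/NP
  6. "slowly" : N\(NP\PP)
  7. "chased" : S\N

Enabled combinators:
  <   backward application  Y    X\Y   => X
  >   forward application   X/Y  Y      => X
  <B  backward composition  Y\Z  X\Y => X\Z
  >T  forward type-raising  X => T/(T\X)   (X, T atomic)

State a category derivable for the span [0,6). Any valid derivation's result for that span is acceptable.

[0,8] S   <
  [0,7] N   <
    [0,6] NP\PP   >
      [0,5] (NP\PP)/(PP/NP)   >
        [0,1] "clearly" : ((NP\PP)/(PP/NP))/PP
        [1,5] PP   <
          [1,3] PP\S   <B
            [1,2] "in" : S\S
            [2,3] "dog" : PP\S
          [3,5] PP\(PP\S)   >
            [3,4] "liked" : (PP\(PP\S))/PP
            [4,5] "song" : PP
      [5,6] "plan" : PP/NP
    [6,7] "slowly" : N\(NP\PP)
  [7,8] "chased" : S\N

NP\PP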